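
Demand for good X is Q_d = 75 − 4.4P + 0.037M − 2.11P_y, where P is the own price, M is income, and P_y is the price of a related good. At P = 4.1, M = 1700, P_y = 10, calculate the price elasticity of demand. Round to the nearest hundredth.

Q_d = 75 − 4.4(4.1) + 0.037(1700) − 2.11(10) = 75 − 18.04 + 62.9 − 21.1 = 98.76.
∂Q_d/∂P = −4.4, so E_p = (−4.4)·(4.1/98.76) ≈ -0.18.
|E_p| < 1: demand is inelastic.

-0.18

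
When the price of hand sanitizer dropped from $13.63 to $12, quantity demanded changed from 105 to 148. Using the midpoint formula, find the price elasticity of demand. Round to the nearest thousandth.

-2.672

%ΔQ = (148 − 105)/[(105 + 148)/2] = 43/126.5 ≈ 0.3399.
%ΔP = (12 − 13.63)/[(13.63 + 12)/2] = -1.63/12.815 ≈ -0.1272.
Arc elasticity E = %ΔQ/%ΔP ≈ 0.3399/-0.1272 ≈ -2.672.
|E| > 1: demand is elastic over this range.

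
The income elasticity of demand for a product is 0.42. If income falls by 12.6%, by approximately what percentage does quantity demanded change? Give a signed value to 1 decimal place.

%ΔQ ≈ E × %ΔI = (0.42) × (-12.6%) ≈ -5.3%.

-5.3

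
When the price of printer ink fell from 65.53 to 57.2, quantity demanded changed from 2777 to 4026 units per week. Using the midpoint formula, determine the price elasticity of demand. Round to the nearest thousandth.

-2.705

%ΔQ = (4026 − 2777)/[(2777 + 4026)/2] = 1249/3401.5 ≈ 0.3672.
%ΔP = (57.2 − 65.53)/[(65.53 + 57.2)/2] = -8.33/61.365 ≈ -0.1357.
Arc elasticity E = %ΔQ/%ΔP ≈ 0.3672/-0.1357 ≈ -2.705.
|E| > 1: demand is elastic over this range.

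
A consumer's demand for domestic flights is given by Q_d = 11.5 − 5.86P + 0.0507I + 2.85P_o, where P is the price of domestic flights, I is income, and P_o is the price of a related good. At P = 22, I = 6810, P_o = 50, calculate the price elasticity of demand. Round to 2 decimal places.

-0.35

Substituting, Q_d = 11.5 − 5.86(22) + 0.0507(6810) + 2.85(50) = 11.5 − 128.92 + 345.267 + 142.5 = 370.347.
∂Q_d/∂P = −5.86, so E_p = (−5.86)·(22/370.347) ≈ -0.35.
|E_p| < 1: demand is inelastic.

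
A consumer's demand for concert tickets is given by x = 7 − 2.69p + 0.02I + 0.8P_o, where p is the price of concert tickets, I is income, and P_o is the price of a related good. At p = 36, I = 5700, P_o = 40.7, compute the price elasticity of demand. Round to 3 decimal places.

x = 7 − 2.69(36) + 0.02(5700) + 0.8(40.7) = 7 − 96.84 + 114 + 32.56 = 56.72.
∂x/∂p = −2.69, so E_p = (−2.69)·(36/56.72) ≈ -1.707.
|E_p| > 1: demand is elastic.

-1.707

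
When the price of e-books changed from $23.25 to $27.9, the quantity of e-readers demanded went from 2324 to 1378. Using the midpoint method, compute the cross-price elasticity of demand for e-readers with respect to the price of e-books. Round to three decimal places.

%ΔQ_x = (1378 − 2324)/[(2324+1378)/2] = -946/1851 ≈ -0.5111.
%ΔP_y = (27.9 − 23.25)/[(23.25+27.9)/2] ≈ 0.1818.
E_xy = -0.5111/0.1818 ≈ -2.811.
E_xy < 0, so e-readers and e-books are complements.

-2.811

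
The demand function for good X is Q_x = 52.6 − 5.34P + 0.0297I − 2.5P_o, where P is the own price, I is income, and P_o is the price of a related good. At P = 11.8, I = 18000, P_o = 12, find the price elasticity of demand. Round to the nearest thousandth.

-0.128

Evaluating quantity at (P, I, P_o) gives Q_x = 52.6 − 5.34(11.8) + 0.0297(18000) − 2.5(12) = 52.6 − 63.012 + 534.6 − 30 = 494.188.
∂Q_x/∂P = −5.34, so E_p = (−5.34)·(11.8/494.188) ≈ -0.128.
|E_p| < 1: demand is inelastic.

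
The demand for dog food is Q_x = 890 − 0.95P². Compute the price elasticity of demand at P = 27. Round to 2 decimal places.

At P = 27, Q_x = 197.45.
dQ_x/dP = −2·0.95·P = −51.3.
Point elasticity E = (dQ_x/dP)·(P/Q_x) = -51.3 × 27/197.45 ≈ -7.01.
|E| > 1, so demand is elastic at this price.

-7.01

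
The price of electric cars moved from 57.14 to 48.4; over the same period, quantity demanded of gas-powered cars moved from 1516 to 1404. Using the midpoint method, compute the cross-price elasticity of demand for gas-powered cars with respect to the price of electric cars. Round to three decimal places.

0.463

%ΔQ_x = (1404 − 1516)/[(1516+1404)/2] = -112/1460 ≈ -0.0767.
%ΔP_y = (48.4 − 57.14)/[(57.14+48.4)/2] ≈ -0.1656.
E_xy = -0.0767/-0.1656 ≈ 0.463.
E_xy > 0, so gas-powered cars and electric cars are substitutes.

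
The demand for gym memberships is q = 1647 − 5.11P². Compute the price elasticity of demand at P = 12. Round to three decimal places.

At P = 12, q = 911.16.
dq/dP = −2·5.11·P = −122.64.
Point elasticity E = (dq/dP)·(P/q) = -122.64 × 12/911.16 ≈ -1.615.
|E| > 1, so demand is elastic at this price.

-1.615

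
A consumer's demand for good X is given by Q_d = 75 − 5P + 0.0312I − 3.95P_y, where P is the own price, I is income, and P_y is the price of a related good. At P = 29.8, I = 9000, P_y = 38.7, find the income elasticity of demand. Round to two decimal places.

5.21

Q_d = 75 − 5(29.8) + 0.0312(9000) − 3.95(38.7) = 75 − 149 + 280.8 − 152.865 = 53.935.
∂Q_d/∂I = +0.0312, so E_I = 0.0312·(9000/53.935) ≈ 5.21.
E_I > 1: normal good (luxury).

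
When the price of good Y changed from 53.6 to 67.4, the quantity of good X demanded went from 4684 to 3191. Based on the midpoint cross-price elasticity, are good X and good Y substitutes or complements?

%ΔQ_x = (3191 − 4684)/[(4684+3191)/2] = -1493/3937.5 ≈ -0.3792.
%ΔP_y = (67.4 − 53.6)/[(53.6+67.4)/2] ≈ 0.2281.
E_xy = -0.3792/0.2281 ≈ -1.662.
E_xy < 0, so the goods are complements.

complements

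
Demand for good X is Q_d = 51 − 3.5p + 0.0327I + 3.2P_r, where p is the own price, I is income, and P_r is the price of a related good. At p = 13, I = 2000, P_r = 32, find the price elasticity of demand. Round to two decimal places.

Substituting, Q_d = 51 − 3.5(13) + 0.0327(2000) + 3.2(32) = 51 − 45.5 + 65.4 + 102.4 = 173.3.
∂Q_d/∂p = −3.5, so E_p = (−3.5)·(13/173.3) ≈ -0.26.
|E_p| < 1: demand is inelastic.

-0.26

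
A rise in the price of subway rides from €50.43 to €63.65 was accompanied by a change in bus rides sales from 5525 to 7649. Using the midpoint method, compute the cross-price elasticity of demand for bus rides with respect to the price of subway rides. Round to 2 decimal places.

1.39

%ΔQ_x = (7649 − 5525)/[(5525+7649)/2] = 2124/6587 ≈ 0.3225.
%ΔP_y = (63.65 − 50.43)/[(50.43+63.65)/2] ≈ 0.2318.
E_xy = 0.3225/0.2318 ≈ 1.39.
E_xy > 0, so bus rides and subway rides are substitutes.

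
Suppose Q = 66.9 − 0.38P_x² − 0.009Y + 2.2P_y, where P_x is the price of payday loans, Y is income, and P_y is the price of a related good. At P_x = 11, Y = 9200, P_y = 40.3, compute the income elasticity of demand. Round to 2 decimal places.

-3.09

Evaluating quantity at (P_x, Y, P_y) gives Q = 66.9 − 0.38(11)² − 0.009(9200) + 2.2(40.3) = 66.9 − 45.98 − 82.8 + 88.66 = 26.78.
∂Q/∂Y = −0.009, so E_I = -0.009·(9200/26.78) ≈ -3.09.
E_I < 0: inferior good.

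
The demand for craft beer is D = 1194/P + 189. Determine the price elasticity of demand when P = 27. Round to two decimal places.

At P = 27, D = 233.2222.
dD/dP = −1194/P² = −1.6379.
Point elasticity E = (dD/dP)·(P/D) = -1.6379 × 27/233.2222 ≈ -0.19.
|E| < 1, so demand is inelastic at this price.

-0.19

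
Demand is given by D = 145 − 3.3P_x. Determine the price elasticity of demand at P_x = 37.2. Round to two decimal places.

At P_x = 37.2, D = 22.24.
dD/dP_x = −3.3.
Point elasticity E = (dD/dP_x)·(P_x/D) = -3.3 × 37.2/22.24 ≈ -5.52.
|E| > 1, so demand is elastic at this price.

-5.52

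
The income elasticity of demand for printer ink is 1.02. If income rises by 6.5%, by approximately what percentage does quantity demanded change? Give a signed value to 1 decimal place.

6.6

%ΔQ ≈ E × %ΔI = (1.02) × (6.5%) ≈ 6.6%.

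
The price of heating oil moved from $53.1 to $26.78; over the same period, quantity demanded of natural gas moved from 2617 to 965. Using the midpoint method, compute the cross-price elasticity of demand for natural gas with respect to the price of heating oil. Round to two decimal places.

%ΔQ_x = (965 − 2617)/[(2617+965)/2] = -1652/1791 ≈ -0.9224.
%ΔP_y = (26.78 − 53.1)/[(53.1+26.78)/2] ≈ -0.6590.
E_xy = -0.9224/-0.6590 ≈ 1.40.
E_xy > 0, so natural gas and heating oil are substitutes.

1.40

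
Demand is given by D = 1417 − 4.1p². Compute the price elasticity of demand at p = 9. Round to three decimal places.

At p = 9, D = 1084.9.
dD/dp = −2·4.1·p = −73.8.
Point elasticity E = (dD/dp)·(p/D) = -73.8 × 9/1084.9 ≈ -0.612.
|E| < 1, so demand is inelastic at this price.

-0.612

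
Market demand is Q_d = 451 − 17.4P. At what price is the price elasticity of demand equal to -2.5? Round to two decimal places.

18.51

Set −bP/(a − bP) = −2.5 ⇒ bP = 2.5(a − bP) ⇒ bP(1+2.5) = 2.5·a.
P = 2.5·451/(17.4·3.5) ≈ 18.51.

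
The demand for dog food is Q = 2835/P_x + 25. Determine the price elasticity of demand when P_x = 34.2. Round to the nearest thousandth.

At P_x = 34.2, Q = 107.8947.
dQ/dP_x = −2835/P_x² = −2.4238.
Point elasticity E = (dQ/dP_x)·(P_x/Q) = -2.4238 × 34.2/107.8947 ≈ -0.768.
|E| < 1, so demand is inelastic at this price.

-0.768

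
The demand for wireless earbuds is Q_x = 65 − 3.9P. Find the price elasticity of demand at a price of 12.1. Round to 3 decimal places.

-2.650

At P = 12.1, Q_x = 17.81.
dQ_x/dP = −3.9.
Point elasticity E = (dQ_x/dP)·(P/Q_x) = -3.9 × 12.1/17.81 ≈ -2.650.
|E| > 1, so demand is elastic at this price.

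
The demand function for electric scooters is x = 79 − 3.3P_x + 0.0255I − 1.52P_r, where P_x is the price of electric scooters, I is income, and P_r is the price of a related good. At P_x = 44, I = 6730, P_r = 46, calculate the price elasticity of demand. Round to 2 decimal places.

-4.09

Substituting, x = 79 − 3.3(44) + 0.0255(6730) − 1.52(46) = 79 − 145.2 + 171.615 − 69.92 = 35.495.
∂x/∂P_x = −3.3, so E_p = (−3.3)·(44/35.495) ≈ -4.09.
|E_p| > 1: demand is elastic.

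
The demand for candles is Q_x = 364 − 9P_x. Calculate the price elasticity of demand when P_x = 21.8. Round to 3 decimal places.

-1.169

At P_x = 21.8, Q_x = 167.8.
dQ_x/dP_x = −9.
Point elasticity E = (dQ_x/dP_x)·(P_x/Q_x) = -9 × 21.8/167.8 ≈ -1.169.
|E| > 1, so demand is elastic at this price.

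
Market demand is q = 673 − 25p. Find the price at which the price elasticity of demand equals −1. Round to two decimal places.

For linear demand q = a − bp, E = −bp/(a − bp). |E| = 1 ⇒ bp = a − bp ⇒ p = a/(2b).
p = 673/(2·25) = 13.46.

13.46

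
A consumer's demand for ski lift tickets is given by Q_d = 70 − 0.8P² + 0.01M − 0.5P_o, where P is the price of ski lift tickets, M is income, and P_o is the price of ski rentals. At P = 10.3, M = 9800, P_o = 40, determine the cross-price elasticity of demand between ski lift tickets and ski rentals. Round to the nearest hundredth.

Substituting, Q_d = 70 − 0.8(10.3)² + 0.01(9800) − 0.5(40) = 70 − 84.872 + 98 − 20 = 63.128.
∂Q_d/∂P_o = −0.5, so E_xy = -0.5·(40/63.128) ≈ -0.32.
E_xy < 0: the goods are complements.

-0.32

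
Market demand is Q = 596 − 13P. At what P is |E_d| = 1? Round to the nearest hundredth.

22.92

For linear demand Q = a − bP, E = −bP/(a − bP). |E| = 1 ⇒ bP = a − bP ⇒ P = a/(2b).
P = 596/(2·13) ≈ 22.92.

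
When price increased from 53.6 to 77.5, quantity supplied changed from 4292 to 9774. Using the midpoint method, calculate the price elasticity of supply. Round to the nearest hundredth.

2.14

%Δq = (9774 − 4292)/[(4292 + 9774)/2] = 5482/7033 ≈ 0.7795.
%ΔP = (77.5 − 53.6)/[(53.6 + 77.5)/2] = 23.9/65.55 ≈ 0.3646.
Arc elasticity E = %Δq/%ΔP ≈ 0.7795/0.3646 ≈ 2.14.
|E| > 1: supply is elastic over this range.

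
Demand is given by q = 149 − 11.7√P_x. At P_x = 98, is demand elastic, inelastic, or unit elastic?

elastic

At P_x = 98, q = 33.1759.
dq/dP_x = −11.7/(2√P_x) = −11.7/(2·9.8995).
Point elasticity E = (dq/dP_x)·(P_x/q) = -0.5909 × 98/33.1759 ≈ -1.746.
|E| ≈ 1.746 > 1, so demand is elastic.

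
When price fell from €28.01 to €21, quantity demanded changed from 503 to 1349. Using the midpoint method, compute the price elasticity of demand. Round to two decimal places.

-3.19

%ΔQ = (1349 − 503)/[(503 + 1349)/2] = 846/926 ≈ 0.9136.
%Δp = (21 − 28.01)/[(28.01 + 21)/2] = -7.01/24.505 ≈ -0.2861.
Arc elasticity E = %ΔQ/%Δp ≈ 0.9136/-0.2861 ≈ -3.19.
|E| > 1: demand is elastic over this range.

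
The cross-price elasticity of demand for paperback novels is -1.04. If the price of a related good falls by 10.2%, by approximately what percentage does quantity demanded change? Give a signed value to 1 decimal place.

10.6

%ΔQ ≈ E × %ΔP_y = (-1.04) × (-10.2%) ≈ 10.6%.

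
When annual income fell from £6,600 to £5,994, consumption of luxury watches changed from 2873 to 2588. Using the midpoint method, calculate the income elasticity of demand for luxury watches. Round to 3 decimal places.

%ΔQ = (2588 − 2873)/[(2873+2588)/2] = -285/2730.5 ≈ -0.1044.
%ΔI = (5,994 − 6,600)/[(6,600+5,994)/2] = -606/6297 ≈ -0.0962.
E_I = %ΔQ/%ΔI ≈ 1.085.
E_I > 1: normal good (luxury).

1.085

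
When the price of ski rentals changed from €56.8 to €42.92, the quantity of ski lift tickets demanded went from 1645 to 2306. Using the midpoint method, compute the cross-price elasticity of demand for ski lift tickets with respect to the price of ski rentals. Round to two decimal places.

%ΔQ_x = (2306 − 1645)/[(1645+2306)/2] = 661/1975.5 ≈ 0.3346.
%ΔP_y = (42.92 − 56.8)/[(56.8+42.92)/2] ≈ -0.2784.
E_xy = 0.3346/-0.2784 ≈ -1.20.
E_xy < 0, so ski lift tickets and ski rentals are complements.

-1.20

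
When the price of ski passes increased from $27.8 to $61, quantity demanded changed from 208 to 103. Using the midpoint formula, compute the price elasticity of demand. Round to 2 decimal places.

%ΔQ = (103 − 208)/[(208 + 103)/2] = -105/155.5 ≈ -0.6752.
%ΔP = (61 − 27.8)/[(27.8 + 61)/2] = 33.2/44.4 ≈ 0.7477.
Arc elasticity E = %ΔQ/%ΔP ≈ -0.6752/0.7477 ≈ -0.90.
|E| < 1: demand is inelastic over this range.

-0.90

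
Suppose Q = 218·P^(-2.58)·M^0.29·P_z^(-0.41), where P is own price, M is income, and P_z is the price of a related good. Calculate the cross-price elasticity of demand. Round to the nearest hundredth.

-0.41

For a Cobb–Douglas (constant-elasticity) form Q = A·P_z^α·…, the elasticity with respect to P_z equals the exponent α at every point.
Here the exponent on P_z is -0.41, so the cross-price elasticity of demand is -0.41.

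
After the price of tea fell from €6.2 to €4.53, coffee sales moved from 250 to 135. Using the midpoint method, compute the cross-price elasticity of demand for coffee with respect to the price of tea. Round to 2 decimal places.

1.92

%ΔQ_x = (135 − 250)/[(250+135)/2] = -115/192.5 ≈ -0.5974.
%ΔP_y = (4.53 − 6.2)/[(6.2+4.53)/2] ≈ -0.3113.
E_xy = -0.5974/-0.3113 ≈ 1.92.
E_xy > 0, so coffee and tea are substitutes.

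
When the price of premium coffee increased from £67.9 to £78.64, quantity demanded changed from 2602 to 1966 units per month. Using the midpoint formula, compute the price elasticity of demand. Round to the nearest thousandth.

-1.900

%ΔQ = (1966 − 2602)/[(2602 + 1966)/2] = -636/2284 ≈ -0.2785.
%ΔP = (78.64 − 67.9)/[(67.9 + 78.64)/2] = 10.74/73.27 ≈ 0.1466.
Arc elasticity E = %ΔQ/%ΔP ≈ -0.2785/0.1466 ≈ -1.900.
|E| > 1: demand is elastic over this range.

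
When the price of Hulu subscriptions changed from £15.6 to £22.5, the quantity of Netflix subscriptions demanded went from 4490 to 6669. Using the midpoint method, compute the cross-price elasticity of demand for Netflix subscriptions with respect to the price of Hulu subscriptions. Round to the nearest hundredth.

%ΔQ_x = (6669 − 4490)/[(4490+6669)/2] = 2179/5579.5 ≈ 0.3905.
%ΔP_y = (22.5 − 15.6)/[(15.6+22.5)/2] ≈ 0.3622.
E_xy = 0.3905/0.3622 ≈ 1.08.
E_xy > 0, so Netflix subscriptions and Hulu subscriptions are substitutes.

1.08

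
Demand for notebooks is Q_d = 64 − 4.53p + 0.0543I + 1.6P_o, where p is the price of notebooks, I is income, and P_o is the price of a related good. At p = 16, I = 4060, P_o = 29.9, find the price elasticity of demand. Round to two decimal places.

Q_d = 64 − 4.53(16) + 0.0543(4060) + 1.6(29.9) = 64 − 72.48 + 220.458 + 47.84 = 259.818.
∂Q_d/∂p = −4.53, so E_p = (−4.53)·(16/259.818) ≈ -0.28.
|E_p| < 1: demand is inelastic.

-0.28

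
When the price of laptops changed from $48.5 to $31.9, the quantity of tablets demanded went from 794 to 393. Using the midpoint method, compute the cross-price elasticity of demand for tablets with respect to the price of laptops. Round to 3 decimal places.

1.636

%ΔQ_x = (393 − 794)/[(794+393)/2] = -401/593.5 ≈ -0.6757.
%ΔP_y = (31.9 − 48.5)/[(48.5+31.9)/2] ≈ -0.4129.
E_xy = -0.6757/-0.4129 ≈ 1.636.
E_xy > 0, so tablets and laptops are substitutes.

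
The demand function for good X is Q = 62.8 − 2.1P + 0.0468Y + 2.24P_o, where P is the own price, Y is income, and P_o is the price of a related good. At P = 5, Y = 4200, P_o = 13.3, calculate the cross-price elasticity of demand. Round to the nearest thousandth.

Evaluating quantity at (P, Y, P_o) gives Q = 62.8 − 2.1(5) + 0.0468(4200) + 2.24(13.3) = 62.8 − 10.5 + 196.56 + 29.792 = 278.652.
∂Q/∂P_o = +2.24, so E_xy = 2.24·(13.3/278.652) ≈ 0.107.
E_xy > 0: the goods are substitutes.

0.107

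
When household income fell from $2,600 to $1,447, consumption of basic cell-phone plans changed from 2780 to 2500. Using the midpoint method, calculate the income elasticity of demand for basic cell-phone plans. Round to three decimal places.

%ΔQ = (2500 − 2780)/[(2780+2500)/2] = -280/2640 ≈ -0.1061.
%ΔI = (1,447 − 2,600)/[(2,600+1,447)/2] = -1153/2023.5 ≈ -0.5698.
E_I = %ΔQ/%ΔI ≈ 0.186.
E_I ∈ (0,1): normal good (necessity).

0.186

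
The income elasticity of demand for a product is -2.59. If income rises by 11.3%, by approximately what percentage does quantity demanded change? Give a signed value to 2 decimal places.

%ΔQ ≈ E × %ΔI = (-2.59) × (11.3%) ≈ -29.27%.

-29.27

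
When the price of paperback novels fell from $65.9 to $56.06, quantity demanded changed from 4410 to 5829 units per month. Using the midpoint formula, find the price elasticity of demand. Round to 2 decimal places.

-1.72

%Δq = (5829 − 4410)/[(4410 + 5829)/2] = 1419/5119.5 ≈ 0.2772.
%Δp = (56.06 − 65.9)/[(65.9 + 56.06)/2] = -9.84/60.98 ≈ -0.1614.
Arc elasticity E = %Δq/%Δp ≈ 0.2772/-0.1614 ≈ -1.72.
|E| > 1: demand is elastic over this range.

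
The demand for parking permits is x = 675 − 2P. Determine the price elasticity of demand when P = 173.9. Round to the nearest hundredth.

-1.06

At P = 173.9, x = 327.2.
dx/dP = −2.
Point elasticity E = (dx/dP)·(P/x) = -2 × 173.9/327.2 ≈ -1.06.
|E| > 1, so demand is elastic at this price.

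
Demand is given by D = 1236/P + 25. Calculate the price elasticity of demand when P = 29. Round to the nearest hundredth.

-0.63

At P = 29, D = 67.6207.
dD/dP = −1236/P² = −1.4697.
Point elasticity E = (dD/dP)·(P/D) = -1.4697 × 29/67.6207 ≈ -0.63.
|E| < 1, so demand is inelastic at this price.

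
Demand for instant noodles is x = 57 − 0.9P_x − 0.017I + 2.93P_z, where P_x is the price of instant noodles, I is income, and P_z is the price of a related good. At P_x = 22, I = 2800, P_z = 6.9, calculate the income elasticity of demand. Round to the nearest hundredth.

-4.85

At the given point, x = 57 − 0.9(22) − 0.017(2800) + 2.93(6.9) = 57 − 19.8 − 47.6 + 20.217 = 9.817.
∂x/∂I = −0.017, so E_I = -0.017·(2800/9.817) ≈ -4.85.
E_I < 0: inferior good.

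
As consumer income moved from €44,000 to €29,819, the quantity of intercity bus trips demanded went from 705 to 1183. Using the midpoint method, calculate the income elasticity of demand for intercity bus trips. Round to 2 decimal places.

-1.32

%ΔQ = (1183 − 705)/[(705+1183)/2] = 478/944 ≈ 0.5064.
%ΔM = (29,819 − 44,000)/[(44,000+29,819)/2] = -14181/36909.5 ≈ -0.3842.
E_I = %ΔQ/%ΔM ≈ -1.32.
E_I < 0: inferior good.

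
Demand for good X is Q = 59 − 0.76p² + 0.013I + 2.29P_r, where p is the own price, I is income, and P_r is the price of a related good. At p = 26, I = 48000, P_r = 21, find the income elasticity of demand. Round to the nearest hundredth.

2.87

At the given point, Q = 59 − 0.76(26)² + 0.013(48000) + 2.29(21) = 59 − 513.76 + 624 + 48.09 = 217.33.
∂Q/∂I = +0.013, so E_I = 0.013·(48000/217.33) ≈ 2.87.
E_I > 1: normal good (luxury).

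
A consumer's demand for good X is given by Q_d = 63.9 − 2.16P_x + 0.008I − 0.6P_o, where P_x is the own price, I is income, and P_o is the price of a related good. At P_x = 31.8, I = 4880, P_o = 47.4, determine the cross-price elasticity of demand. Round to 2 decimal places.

At the given point, Q_d = 63.9 − 2.16(31.8) + 0.008(4880) − 0.6(47.4) = 63.9 − 68.688 + 39.04 − 28.44 = 5.812.
∂Q_d/∂P_o = −0.6, so E_xy = -0.6·(47.4/5.812) ≈ -4.89.
E_xy < 0: the goods are complements.

-4.89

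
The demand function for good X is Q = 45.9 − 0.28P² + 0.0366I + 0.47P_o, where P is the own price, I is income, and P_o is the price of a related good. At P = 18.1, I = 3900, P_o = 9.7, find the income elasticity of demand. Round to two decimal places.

1.41

At the given point, Q = 45.9 − 0.28(18.1)² + 0.0366(3900) + 0.47(9.7) = 45.9 − 91.7308 + 142.74 + 4.559 = 101.4682.
∂Q/∂I = +0.0366, so E_I = 0.0366·(3900/101.4682) ≈ 1.41.
E_I > 1: normal good (luxury).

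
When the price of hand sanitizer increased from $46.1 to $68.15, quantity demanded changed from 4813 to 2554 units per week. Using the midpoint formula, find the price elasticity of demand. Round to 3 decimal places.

%Δq = (2554 − 4813)/[(4813 + 2554)/2] = -2259/3683.5 ≈ -0.6133.
%Δp = (68.15 − 46.1)/[(46.1 + 68.15)/2] = 22.05/57.125 ≈ 0.3860.
Arc elasticity E = %Δq/%Δp ≈ -0.6133/0.3860 ≈ -1.589.
|E| > 1: demand is elastic over this range.

-1.589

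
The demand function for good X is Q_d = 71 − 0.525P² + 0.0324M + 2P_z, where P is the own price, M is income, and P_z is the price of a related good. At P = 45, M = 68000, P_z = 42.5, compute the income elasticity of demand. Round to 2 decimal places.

First evaluate Q_d: 71 − 0.525(45)² + 0.0324(68000) + 2(42.5) = 71 − 1063.125 + 2203.2 + 85 = 1296.075.
∂Q_d/∂M = +0.0324, so E_I = 0.0324·(68000/1296.075) ≈ 1.70.
E_I > 1: normal good (luxury).

1.70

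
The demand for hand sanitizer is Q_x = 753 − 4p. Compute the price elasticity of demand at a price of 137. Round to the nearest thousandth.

-2.673

At p = 137, Q_x = 205.
dQ_x/dp = −4.
Point elasticity E = (dQ_x/dp)·(p/Q_x) = -4 × 137/205 ≈ -2.673.
|E| > 1, so demand is elastic at this price.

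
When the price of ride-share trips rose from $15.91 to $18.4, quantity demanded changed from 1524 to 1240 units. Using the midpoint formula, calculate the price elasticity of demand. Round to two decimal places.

-1.42

%ΔQ = (1240 − 1524)/[(1524 + 1240)/2] = -284/1382 ≈ -0.2055.
%ΔP = (18.4 − 15.91)/[(15.91 + 18.4)/2] = 2.49/17.155 ≈ 0.1451.
Arc elasticity E = %ΔQ/%ΔP ≈ -0.2055/0.1451 ≈ -1.42.
|E| > 1: demand is elastic over this range.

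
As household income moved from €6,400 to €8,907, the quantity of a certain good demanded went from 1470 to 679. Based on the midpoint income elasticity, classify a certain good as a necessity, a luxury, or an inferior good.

%ΔQ = (679 − 1470)/[(1470+679)/2] = -791/1074.5 ≈ -0.7362.
%ΔI = (8,907 − 6,400)/[(6,400+8,907)/2] = 2507/7653.5 ≈ 0.3276.
E_I = %ΔQ/%ΔI ≈ -2.247.
E_I < 0: inferior good.

inferior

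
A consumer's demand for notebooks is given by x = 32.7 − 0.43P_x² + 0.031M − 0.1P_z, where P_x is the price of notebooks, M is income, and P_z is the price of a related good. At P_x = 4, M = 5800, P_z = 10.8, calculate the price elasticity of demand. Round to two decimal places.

-0.07

Substituting, x = 32.7 − 0.43(4)² + 0.031(5800) − 0.1(10.8) = 32.7 − 6.88 + 179.8 − 1.08 = 204.54.
∂x/∂P_x = −2·0.43·P_x = -3.44, so E_p = -3.44·(4/204.54) ≈ -0.07.
|E_p| < 1: demand is inelastic.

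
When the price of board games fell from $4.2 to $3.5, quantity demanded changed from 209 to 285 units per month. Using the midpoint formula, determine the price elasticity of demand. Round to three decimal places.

-1.692

%Δq = (285 − 209)/[(209 + 285)/2] = 76/247 ≈ 0.3077.
%Δp = (3.5 − 4.2)/[(4.2 + 3.5)/2] = -0.7/3.85 ≈ -0.1818.
Arc elasticity E = %Δq/%Δp ≈ 0.3077/-0.1818 ≈ -1.692.
|E| > 1: demand is elastic over this range.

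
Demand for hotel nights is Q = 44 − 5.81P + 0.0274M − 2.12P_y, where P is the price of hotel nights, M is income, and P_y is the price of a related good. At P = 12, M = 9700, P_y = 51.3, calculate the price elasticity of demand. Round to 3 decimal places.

-0.531

Substituting, Q = 44 − 5.81(12) + 0.0274(9700) − 2.12(51.3) = 44 − 69.72 + 265.78 − 108.756 = 131.304.
∂Q/∂P = −5.81, so E_p = (−5.81)·(12/131.304) ≈ -0.531.
|E_p| < 1: demand is inelastic.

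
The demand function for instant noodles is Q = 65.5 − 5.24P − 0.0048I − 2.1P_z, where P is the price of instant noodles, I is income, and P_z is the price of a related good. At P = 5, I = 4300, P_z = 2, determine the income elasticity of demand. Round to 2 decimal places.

-1.43

Substituting, Q = 65.5 − 5.24(5) − 0.0048(4300) − 2.1(2) = 65.5 − 26.2 − 20.64 − 4.2 = 14.46.
∂Q/∂I = −0.0048, so E_I = -0.0048·(4300/14.46) ≈ -1.43.
E_I < 0: inferior good.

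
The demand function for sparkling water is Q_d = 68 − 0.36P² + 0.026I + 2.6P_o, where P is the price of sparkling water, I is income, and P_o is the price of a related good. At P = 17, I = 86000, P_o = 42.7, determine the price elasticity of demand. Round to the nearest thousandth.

-0.090

First evaluate Q_d: 68 − 0.36(17)² + 0.026(86000) + 2.6(42.7) = 68 − 104.04 + 2236 + 111.02 = 2310.98.
∂Q_d/∂P = −2·0.36·P = -12.24, so E_p = -12.24·(17/2310.98) ≈ -0.090.
|E_p| < 1: demand is inelastic.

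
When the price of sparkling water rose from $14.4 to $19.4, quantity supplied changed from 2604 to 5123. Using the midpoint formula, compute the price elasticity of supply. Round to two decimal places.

%ΔQ = (5123 − 2604)/[(2604 + 5123)/2] = 2519/3863.5 ≈ 0.6520.
%Δp = (19.4 − 14.4)/[(14.4 + 19.4)/2] = 5/16.9 ≈ 0.2959.
Arc elasticity E = %ΔQ/%Δp ≈ 0.6520/0.2959 ≈ 2.20.
|E| > 1: supply is elastic over this range.

2.20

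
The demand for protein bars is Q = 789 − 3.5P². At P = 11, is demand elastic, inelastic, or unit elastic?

At P = 11, Q = 365.5.
dQ/dP = −2·3.5·P = −77.
Point elasticity E = (dQ/dP)·(P/Q) = -77 × 11/365.5 ≈ -2.317.
|E| ≈ 2.317 > 1, so demand is elastic.

elastic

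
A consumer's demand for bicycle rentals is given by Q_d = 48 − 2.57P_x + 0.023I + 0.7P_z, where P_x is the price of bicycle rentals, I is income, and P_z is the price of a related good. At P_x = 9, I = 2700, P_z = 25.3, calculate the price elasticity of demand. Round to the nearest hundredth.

First evaluate Q_d: 48 − 2.57(9) + 0.023(2700) + 0.7(25.3) = 48 − 23.13 + 62.1 + 17.71 = 104.68.
∂Q_d/∂P_x = −2.57, so E_p = (−2.57)·(9/104.68) ≈ -0.22.
|E_p| < 1: demand is inelastic.

-0.22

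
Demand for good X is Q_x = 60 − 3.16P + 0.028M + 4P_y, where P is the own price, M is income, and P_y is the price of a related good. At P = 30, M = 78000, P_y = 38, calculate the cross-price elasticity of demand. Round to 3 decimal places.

0.066

Q_x = 60 − 3.16(30) + 0.028(78000) + 4(38) = 60 − 94.8 + 2184 + 152 = 2301.2.
∂Q_x/∂P_y = +4, so E_xy = 4·(38/2301.2) ≈ 0.066.
E_xy > 0: the goods are substitutes.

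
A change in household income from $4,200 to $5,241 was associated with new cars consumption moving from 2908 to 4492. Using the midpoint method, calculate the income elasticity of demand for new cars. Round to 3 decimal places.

1.941

%ΔQ = (4492 − 2908)/[(2908+4492)/2] = 1584/3700 ≈ 0.4281.
%ΔM = (5,241 − 4,200)/[(4,200+5,241)/2] = 1041/4720.5 ≈ 0.2205.
E_I = %ΔQ/%ΔM ≈ 1.941.
E_I > 1: normal good (luxury).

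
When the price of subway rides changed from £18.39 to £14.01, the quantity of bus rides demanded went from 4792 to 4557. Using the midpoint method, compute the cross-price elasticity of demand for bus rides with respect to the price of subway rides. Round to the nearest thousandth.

%ΔQ_x = (4557 − 4792)/[(4792+4557)/2] = -235/4674.5 ≈ -0.0503.
%ΔP_y = (14.01 − 18.39)/[(18.39+14.01)/2] ≈ -0.2704.
E_xy = -0.0503/-0.2704 ≈ 0.186.
E_xy > 0, so bus rides and subway rides are substitutes.

0.186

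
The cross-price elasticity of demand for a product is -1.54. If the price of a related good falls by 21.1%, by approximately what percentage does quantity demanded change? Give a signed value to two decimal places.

%ΔQ ≈ E × %ΔP_y = (-1.54) × (-21.1%) ≈ 32.49%.

32.49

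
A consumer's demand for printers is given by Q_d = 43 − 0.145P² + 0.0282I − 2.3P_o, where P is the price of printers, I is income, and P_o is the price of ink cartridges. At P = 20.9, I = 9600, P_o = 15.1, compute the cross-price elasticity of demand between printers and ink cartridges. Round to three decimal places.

At the given point, Q_d = 43 − 0.145(20.9)² + 0.0282(9600) − 2.3(15.1) = 43 − 63.3375 + 270.72 − 34.73 = 215.6526.
∂Q_d/∂P_o = −2.3, so E_xy = -2.3·(15.1/215.6526) ≈ -0.161.
E_xy < 0: the goods are complements.

-0.161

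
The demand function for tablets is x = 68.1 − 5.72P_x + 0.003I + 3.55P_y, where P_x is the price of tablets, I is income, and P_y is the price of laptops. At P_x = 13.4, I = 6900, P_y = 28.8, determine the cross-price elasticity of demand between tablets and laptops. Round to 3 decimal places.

0.894

Substituting, x = 68.1 − 5.72(13.4) + 0.003(6900) + 3.55(28.8) = 68.1 − 76.648 + 20.7 + 102.24 = 114.392.
∂x/∂P_y = +3.55, so E_xy = 3.55·(28.8/114.392) ≈ 0.894.
E_xy > 0: the goods are substitutes.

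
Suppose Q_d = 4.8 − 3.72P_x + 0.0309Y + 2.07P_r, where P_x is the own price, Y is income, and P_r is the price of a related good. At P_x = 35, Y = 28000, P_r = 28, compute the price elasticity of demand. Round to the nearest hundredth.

First evaluate Q_d: 4.8 − 3.72(35) + 0.0309(28000) + 2.07(28) = 4.8 − 130.2 + 865.2 + 57.96 = 797.76.
∂Q_d/∂P_x = −3.72, so E_p = (−3.72)·(35/797.76) ≈ -0.16.
|E_p| < 1: demand is inelastic.

-0.16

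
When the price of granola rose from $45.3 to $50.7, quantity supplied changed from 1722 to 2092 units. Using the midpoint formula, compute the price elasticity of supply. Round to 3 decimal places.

%ΔQ = (2092 − 1722)/[(1722 + 2092)/2] = 370/1907 ≈ 0.1940.
%ΔP = (50.7 − 45.3)/[(45.3 + 50.7)/2] = 5.4/48 ≈ 0.1125.
Arc elasticity E = %ΔQ/%ΔP ≈ 0.1940/0.1125 ≈ 1.725.
|E| > 1: supply is elastic over this range.

1.725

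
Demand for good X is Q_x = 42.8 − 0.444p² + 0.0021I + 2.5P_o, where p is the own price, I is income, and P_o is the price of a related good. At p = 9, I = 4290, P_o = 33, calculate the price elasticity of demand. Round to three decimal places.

-0.731

Substituting, Q_x = 42.8 − 0.444(9)² + 0.0021(4290) + 2.5(33) = 42.8 − 35.964 + 9.009 + 82.5 = 98.345.
∂Q_x/∂p = −2·0.444·p = -7.992, so E_p = -7.992·(9/98.345) ≈ -0.731.
|E_p| < 1: demand is inelastic.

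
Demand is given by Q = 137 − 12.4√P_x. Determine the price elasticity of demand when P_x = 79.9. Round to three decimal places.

-2.118

At P_x = 79.9, Q = 26.1604.
dQ/dP_x = −12.4/(2√P_x) = −12.4/(2·8.9387).
Point elasticity E = (dQ/dP_x)·(P_x/Q) = -0.6936 × 79.9/26.1604 ≈ -2.118.
|E| > 1, so demand is elastic at this price.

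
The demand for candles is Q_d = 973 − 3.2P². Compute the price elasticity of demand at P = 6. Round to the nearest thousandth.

At P = 6, Q_d = 857.8.
dQ_d/dP = −2·3.2·P = −38.4.
Point elasticity E = (dQ_d/dP)·(P/Q_d) = -38.4 × 6/857.8 ≈ -0.269.
|E| < 1, so demand is inelastic at this price.

-0.269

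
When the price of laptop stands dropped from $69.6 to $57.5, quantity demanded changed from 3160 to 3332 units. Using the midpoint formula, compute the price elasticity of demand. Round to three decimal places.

-0.278

%Δq = (3332 − 3160)/[(3160 + 3332)/2] = 172/3246 ≈ 0.0530.
%ΔP = (57.5 − 69.6)/[(69.6 + 57.5)/2] = -12.1/63.55 ≈ -0.1904.
Arc elasticity E = %Δq/%ΔP ≈ 0.0530/-0.1904 ≈ -0.278.
|E| < 1: demand is inelastic over this range.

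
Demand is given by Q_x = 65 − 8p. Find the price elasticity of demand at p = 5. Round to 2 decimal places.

-1.60

At p = 5, Q_x = 25.
dQ_x/dp = −8.
Point elasticity E = (dQ_x/dp)·(p/Q_x) = -8 × 5/25 ≈ -1.60.
|E| > 1, so demand is elastic at this price.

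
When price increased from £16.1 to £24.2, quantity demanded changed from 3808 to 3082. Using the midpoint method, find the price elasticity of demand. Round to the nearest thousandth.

%ΔQ = (3082 − 3808)/[(3808 + 3082)/2] = -726/3445 ≈ -0.2107.
%Δp = (24.2 − 16.1)/[(16.1 + 24.2)/2] = 8.1/20.15 ≈ 0.4020.
Arc elasticity E = %ΔQ/%Δp ≈ -0.2107/0.4020 ≈ -0.524.
|E| < 1: demand is inelastic over this range.

-0.524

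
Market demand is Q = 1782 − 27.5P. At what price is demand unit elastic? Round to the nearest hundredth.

32.40

For linear demand Q = a − bP, E = −bP/(a − bP). |E| = 1 ⇒ bP = a − bP ⇒ P = a/(2b).
P = 1782/(2·27.5) = 32.40.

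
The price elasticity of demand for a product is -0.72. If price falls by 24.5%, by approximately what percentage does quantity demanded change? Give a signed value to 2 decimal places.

17.64

%ΔQ ≈ E × %ΔP = (-0.72) × (-24.5%) = 17.64%.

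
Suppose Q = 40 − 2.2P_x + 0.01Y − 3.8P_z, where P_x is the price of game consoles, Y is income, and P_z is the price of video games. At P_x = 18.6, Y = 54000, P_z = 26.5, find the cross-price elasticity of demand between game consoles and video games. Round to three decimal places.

-0.230

Evaluating quantity at (P_x, Y, P_z) gives Q = 40 − 2.2(18.6) + 0.01(54000) − 3.8(26.5) = 40 − 40.92 + 540 − 100.7 = 438.38.
∂Q/∂P_z = −3.8, so E_xy = -3.8·(26.5/438.38) ≈ -0.230.
E_xy < 0: the goods are complements.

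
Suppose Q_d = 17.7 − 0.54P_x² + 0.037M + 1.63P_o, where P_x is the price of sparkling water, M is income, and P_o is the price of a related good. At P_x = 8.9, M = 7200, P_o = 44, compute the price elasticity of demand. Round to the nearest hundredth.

-0.27

Substituting, Q_d = 17.7 − 0.54(8.9)² + 0.037(7200) + 1.63(44) = 17.7 − 42.7734 + 266.4 + 71.72 = 313.0466.
∂Q_d/∂P_x = −2·0.54·P_x = -9.612, so E_p = -9.612·(8.9/313.0466) ≈ -0.27.
|E_p| < 1: demand is inelastic.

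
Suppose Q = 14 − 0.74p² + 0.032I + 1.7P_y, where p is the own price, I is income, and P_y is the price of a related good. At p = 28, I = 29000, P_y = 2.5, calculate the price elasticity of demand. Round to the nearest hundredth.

Evaluating quantity at (p, I, P_y) gives Q = 14 − 0.74(28)² + 0.032(29000) + 1.7(2.5) = 14 − 580.16 + 928 + 4.25 = 366.09.
∂Q/∂p = −2·0.74·p = -41.44, so E_p = -41.44·(28/366.09) ≈ -3.17.
|E_p| > 1: demand is elastic.

-3.17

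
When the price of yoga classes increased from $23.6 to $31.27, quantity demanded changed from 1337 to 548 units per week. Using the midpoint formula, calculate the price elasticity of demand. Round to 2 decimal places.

-2.99

%ΔQ = (548 − 1337)/[(1337 + 548)/2] = -789/942.5 ≈ -0.8371.
%ΔP = (31.27 − 23.6)/[(23.6 + 31.27)/2] = 7.67/27.435 ≈ 0.2796.
Arc elasticity E = %ΔQ/%ΔP ≈ -0.8371/0.2796 ≈ -2.99.
|E| > 1: demand is elastic over this range.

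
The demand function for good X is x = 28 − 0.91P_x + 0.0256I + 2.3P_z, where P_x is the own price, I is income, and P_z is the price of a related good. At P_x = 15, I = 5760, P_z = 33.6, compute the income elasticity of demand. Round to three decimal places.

0.617

Evaluating quantity at (P_x, I, P_z) gives x = 28 − 0.91(15) + 0.0256(5760) + 2.3(33.6) = 28 − 13.65 + 147.456 + 77.28 = 239.086.
∂x/∂I = +0.0256, so E_I = 0.0256·(5760/239.086) ≈ 0.617.
E_I ∈ (0,1): normal good (necessity).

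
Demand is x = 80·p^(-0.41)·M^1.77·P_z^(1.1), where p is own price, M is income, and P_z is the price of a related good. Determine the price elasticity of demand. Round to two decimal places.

-0.41

For a Cobb–Douglas (constant-elasticity) form x = A·p^α·…, the elasticity with respect to p equals the exponent α at every point.
Here the exponent on p is -0.41, so the price elasticity of demand is -0.41.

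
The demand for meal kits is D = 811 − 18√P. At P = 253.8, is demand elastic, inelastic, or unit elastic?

At P = 253.8, D = 524.2402.
dD/dP = −18/(2√P) = −18/(2·15.9311).
Point elasticity E = (dD/dP)·(P/D) = -0.5649 × 253.8/524.2402 ≈ -0.274.
|E| ≈ 0.274 < 1, so demand is inelastic.

inelastic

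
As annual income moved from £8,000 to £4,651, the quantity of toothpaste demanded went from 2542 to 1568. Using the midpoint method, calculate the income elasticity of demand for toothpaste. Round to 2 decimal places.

0.90

%ΔQ = (1568 − 2542)/[(2542+1568)/2] = -974/2055 ≈ -0.4740.
%ΔI = (4,651 − 8,000)/[(8,000+4,651)/2] = -3349/6325.5 ≈ -0.5294.
E_I = %ΔQ/%ΔI ≈ 0.90.
E_I ∈ (0,1): normal good (necessity).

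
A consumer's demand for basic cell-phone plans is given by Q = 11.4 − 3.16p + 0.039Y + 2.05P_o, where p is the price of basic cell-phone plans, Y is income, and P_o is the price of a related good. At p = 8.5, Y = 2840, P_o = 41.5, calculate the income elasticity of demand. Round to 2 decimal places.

0.61

Evaluating quantity at (p, Y, P_o) gives Q = 11.4 − 3.16(8.5) + 0.039(2840) + 2.05(41.5) = 11.4 − 26.86 + 110.76 + 85.075 = 180.375.
∂Q/∂Y = +0.039, so E_I = 0.039·(2840/180.375) ≈ 0.61.
E_I ∈ (0,1): normal good (necessity).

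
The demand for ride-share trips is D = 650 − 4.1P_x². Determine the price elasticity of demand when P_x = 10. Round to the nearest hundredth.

At P_x = 10, D = 240.
dD/dP_x = −2·4.1·P_x = −82.
Point elasticity E = (dD/dP_x)·(P_x/D) = -82 × 10/240 ≈ -3.42.
|E| > 1, so demand is elastic at this price.

-3.42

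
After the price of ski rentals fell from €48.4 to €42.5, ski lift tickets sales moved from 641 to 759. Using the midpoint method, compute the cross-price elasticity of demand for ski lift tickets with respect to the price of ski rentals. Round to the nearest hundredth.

%ΔQ_x = (759 − 641)/[(641+759)/2] = 118/700 ≈ 0.1686.
%ΔP_y = (42.5 − 48.4)/[(48.4+42.5)/2] ≈ -0.1298.
E_xy = 0.1686/-0.1298 ≈ -1.30.
E_xy < 0, so ski lift tickets and ski rentals are complements.

-1.30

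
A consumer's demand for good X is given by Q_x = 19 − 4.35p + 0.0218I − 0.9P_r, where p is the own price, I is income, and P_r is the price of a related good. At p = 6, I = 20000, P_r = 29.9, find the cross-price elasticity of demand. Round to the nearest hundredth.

First evaluate Q_x: 19 − 4.35(6) + 0.0218(20000) − 0.9(29.9) = 19 − 26.1 + 436 − 26.91 = 401.99.
∂Q_x/∂P_r = −0.9, so E_xy = -0.9·(29.9/401.99) ≈ -0.07.
E_xy < 0: the goods are complements.

-0.07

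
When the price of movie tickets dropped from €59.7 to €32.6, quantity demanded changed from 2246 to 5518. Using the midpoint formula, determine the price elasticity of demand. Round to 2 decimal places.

%Δq = (5518 − 2246)/[(2246 + 5518)/2] = 3272/3882 ≈ 0.8429.
%ΔP = (32.6 − 59.7)/[(59.7 + 32.6)/2] = -27.1/46.15 ≈ -0.5872.
Arc elasticity E = %Δq/%ΔP ≈ 0.8429/-0.5872 ≈ -1.44.
|E| > 1: demand is elastic over this range.

-1.44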